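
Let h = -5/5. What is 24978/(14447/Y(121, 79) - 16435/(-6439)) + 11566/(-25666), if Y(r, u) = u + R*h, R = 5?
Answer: 152189104197355/1209387348359 ≈ 125.84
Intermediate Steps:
h = -1 (h = -5*⅕ = -1)
Y(r, u) = -5 + u (Y(r, u) = u + 5*(-1) = u - 5 = -5 + u)
24978/(14447/Y(121, 79) - 16435/(-6439)) + 11566/(-25666) = 24978/(14447/(-5 + 79) - 16435/(-6439)) + 11566/(-25666) = 24978/(14447/74 - 16435*(-1/6439)) + 11566*(-1/25666) = 24978/(14447*(1/74) + 16435/6439) - 5783/12833 = 24978/(14447/74 + 16435/6439) - 5783/12833 = 24978/(94240423/476486) - 5783/12833 = 24978*(476486/94240423) - 5783/12833 = 11901667308/94240423 - 5783/12833 = 152189104197355/1209387348359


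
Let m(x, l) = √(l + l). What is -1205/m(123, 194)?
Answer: -1205*√97/194 ≈ -61.175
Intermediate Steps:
m(x, l) = √2*√l (m(x, l) = √(2*l) = √2*√l)
-1205/m(123, 194) = -1205*√97/194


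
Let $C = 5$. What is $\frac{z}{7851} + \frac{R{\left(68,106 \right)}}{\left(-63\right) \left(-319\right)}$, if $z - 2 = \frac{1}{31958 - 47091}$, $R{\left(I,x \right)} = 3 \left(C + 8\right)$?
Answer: $\frac{582421538}{265300905639} \approx 0.0021953$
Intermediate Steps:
$R{\left(I,x \right)} = 39$ ($R{\left(I,x \right)} = 3 \left(5 + 8\right) = 3 \cdot 13 = 39$)
$z = \frac{30265}{15133}$ ($z = 2 + \frac{1}{31958 - 47091} = 2 + \frac{1}{-15133} = 2 - \frac{1}{15133} = \frac{30265}{15133} \approx 1.9999$)
$\frac{z}{7851} + \frac{R{\left(68,106 \right)}}{\left(-63\right) \left(-319\right)} = \frac{30265}{15133 \cdot 7851} + \frac{39}{\left(-63\right) \left(-319\right)} = \frac{30265}{15133} \cdot \frac{1}{7851} + \frac{39}{20097} = \frac{30265}{118809183} + 39 \cdot \frac{1}{20097} = \frac{30265}{118809183} + \frac{13}{6699} = \frac{582421538}{265300905639}$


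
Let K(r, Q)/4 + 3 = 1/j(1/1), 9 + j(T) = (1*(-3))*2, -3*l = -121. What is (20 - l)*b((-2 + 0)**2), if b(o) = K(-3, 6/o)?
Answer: 11224/45 ≈ 249.42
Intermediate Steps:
l = 121/3 (l = -1/3*(-121) = 121/3 ≈ 40.333)
j(T) = -15 (j(T) = -9 + (1*(-3))*2 = -9 - 3*2 = -9 - 6 = -15)
K(r, Q) = -184/15 (K(r, Q) = -12 + 4/(-15) = -12 + 4*(-1/15) = -12 - 4/15 = -184/15)
b(o) = -184/15
(20 - l)*b((-2 + 0)**2) = (20 - 1*121/3)*(-184/15) = (20 - 121/3)*(-184/15) = -61/3*(-184/15) = 11224/45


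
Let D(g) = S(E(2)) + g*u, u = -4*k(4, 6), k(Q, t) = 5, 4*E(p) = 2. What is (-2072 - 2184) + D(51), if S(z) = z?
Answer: -10551/2 ≈ -5275.5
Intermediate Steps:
E(p) = ½ (E(p) = (¼)*2 = ½)
u = -20 (u = -4*5 = -20)
D(g) = ½ - 20*g (D(g) = ½ + g*(-20) = ½ - 20*g)
(-2072 - 2184) + D(51) = (-2072 - 2184) + (½ - 20*51) = -4256 + (½ - 1020) = -4256 - 2039/2 = -10551/2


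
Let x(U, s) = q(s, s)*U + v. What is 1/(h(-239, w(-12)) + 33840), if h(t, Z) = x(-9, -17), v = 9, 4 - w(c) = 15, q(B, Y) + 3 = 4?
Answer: 1/33840 ≈ 2.9551e-5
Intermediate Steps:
q(B, Y) = 1 (q(B, Y) = -3 + 4 = 1)
w(c) = -11 (w(c) = 4 - 1*15 = 4 - 15 = -11)
x(U, s) = 9 + U (x(U, s) = 1*U + 9 = U + 9 = 9 + U)
h(t, Z) = 0 (h(t, Z) = 9 - 9 = 0)
1/(h(-239, w(-12)) + 33840) = 1/(0 + 33840) = 1/33840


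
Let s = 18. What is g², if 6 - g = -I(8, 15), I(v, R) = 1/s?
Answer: 11881/324 ≈ 36.670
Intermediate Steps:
I(v, R) = 1/18
g = 109/18 (g = 6 - (-1)/18 = 6 - 1*(-1/18) = 6 + 1/18 = 109/18 ≈ 6.0556)
g² = (109/18)² = 11881/324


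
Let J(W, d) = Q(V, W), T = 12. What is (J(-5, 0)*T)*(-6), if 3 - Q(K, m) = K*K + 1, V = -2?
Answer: 144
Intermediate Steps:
Q(K, m) = 2 - K² (Q(K, m) = 3 - (K*K + 1) = 3 - (K² + 1) = 3 - (1 + K²) = 3 + (-1 - K²) = 2 - K²)
J(W, d) = -2 (J(W, d) = 2 - 1*(-2)² = 2 - 1*4 = 2 - 4 = -2)
(J(-5, 0)*T)*(-6) = -2*12*(-6) = -24*(-6) = 144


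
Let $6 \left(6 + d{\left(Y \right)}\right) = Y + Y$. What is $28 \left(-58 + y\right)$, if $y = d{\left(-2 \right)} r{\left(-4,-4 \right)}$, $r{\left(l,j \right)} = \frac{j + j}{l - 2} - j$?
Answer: $- \frac{23576}{9} \approx -2619.6$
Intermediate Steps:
$r{\left(l,j \right)} = - j + \frac{2 j}{-2 + l}$ ($r{\left(l,j \right)} = \frac{2 j}{-2 + l} - j = - j + \frac{2 j}{-2 + l}$)
$d{\left(Y \right)} = -6 + \frac{Y}{3}$ ($d{\left(Y \right)} = -6 + \frac{Y + Y}{6} = -6 + \frac{2 Y}{6} = -6 + \frac{Y}{3}$)
$y = - \frac{320}{9}$ ($y = \left(-6 + \frac{1}{3} \left(-2\right)\right) \left(- \frac{4 \left(4 - -4\right)}{-2 - 4}\right) = \left(-6 - \frac{2}{3}\right) \left(- \frac{4 \left(4 + 4\right)}{-6}\right) = - \frac{20 \left(\left(-4\right) \left(- \frac{1}{6}\right) 8\right)}{3} = \left(- \frac{20}{3}\right) \frac{16}{3} = - \frac{320}{9} \approx -35.556$)
$28 \left(-58 + y\right) = 28 \left(-58 - \frac{320}{9}\right) = 28 \left(- \frac{842}{9}\right) = - \frac{23576}{9}$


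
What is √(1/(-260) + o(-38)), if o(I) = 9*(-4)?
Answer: I*√608465/130 ≈ 6.0003*I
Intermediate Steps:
o(I) = -36
√(1/(-260) + o(-38)) = √(1/(-260) - 36) = √(-1/260 - 36) = √(-9361/260) = I*√608465/130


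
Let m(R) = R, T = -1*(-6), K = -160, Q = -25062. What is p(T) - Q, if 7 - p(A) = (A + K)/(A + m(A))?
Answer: 150491/6 ≈ 25082.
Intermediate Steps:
T = 6
p(A) = 7 - (-160 + A)/(2*A) (p(A) = 7 - (A - 160)/(A + A) = 7 - (-160 + A)/(2*A))
p(T) - Q = (13/2 + 80/6) - 1*(-25062) = (13/2 + 80*(1/6)) + 25062 = (13/2 + 40/3) + 25062 = 119/6 + 25062 = 150491/6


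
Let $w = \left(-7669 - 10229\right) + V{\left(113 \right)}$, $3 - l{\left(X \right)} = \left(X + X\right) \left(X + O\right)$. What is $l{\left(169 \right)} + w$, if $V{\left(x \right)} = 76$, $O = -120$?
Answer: $-34381$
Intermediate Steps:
$l{\left(X \right)} = 3 - 2 X \left(-120 + X\right)$ ($l{\left(X \right)} = 3 - \left(X + X\right) \left(X - 120\right) = 3 - 2 X \left(-120 + X\right)$)
$w = -17822$ ($w = \left(-7669 - 10229\right) + 76 = -17898 + 76 = -17822$)
$l{\left(169 \right)} + w = \left(3 - 2 \cdot 169^{2} + 240 \cdot 169\right) - 17822 = \left(3 - 57122 + 40560\right) - 17822 = -16559 - 17822 = -34381$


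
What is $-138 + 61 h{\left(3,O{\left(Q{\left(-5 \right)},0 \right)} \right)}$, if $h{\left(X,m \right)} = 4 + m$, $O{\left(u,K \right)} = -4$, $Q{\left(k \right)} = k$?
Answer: $-138$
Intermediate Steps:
$-138 + 61 h{\left(3,O{\left(Q{\left(-5 \right)},0 \right)} \right)} = -138 + 61 \left(4 - 4\right) = -138 + 61 \cdot 0 = -138 + 0 = -138$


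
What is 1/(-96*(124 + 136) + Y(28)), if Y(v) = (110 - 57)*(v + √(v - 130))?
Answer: -11738/275704547 - 53*I*√102/551409094 ≈ -4.2575e-5 - 9.7074e-7*I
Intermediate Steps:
Y(v) = 53*v + 53*√(-130 + v) (Y(v) = 53*(v + √(-130 + v)) = 53*v + 53*√(-130 + v))
1/(-96*(124 + 136) + Y(28)) = 1/(-96*(124 + 136) + (53*28 + 53*√(-130 + 28))) = 1/(-96*260 + (1484 + 53*√(-102))) = 1/(-24960 + (1484 + 53*(I*√102))) = 1/(-24960 + (1484 + 53*I*√102)) = 1/(-23476 + 53*I*√102)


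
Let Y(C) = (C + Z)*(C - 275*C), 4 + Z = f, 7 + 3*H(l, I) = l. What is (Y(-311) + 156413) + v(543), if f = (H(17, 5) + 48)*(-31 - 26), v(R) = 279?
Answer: -276021882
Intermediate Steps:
H(l, I) = -7/3 + l/3
f = -2926 (f = ((-7/3 + (⅓)*17) + 48)*(-31 - 26) = ((-7/3 + 17/3) + 48)*(-57) = (10/3 + 48)*(-57) = (154/3)*(-57) = -2926)
Z = -2930 (Z = -4 - 2926 = -2930)
Y(C) = -274*C*(-2930 + C) (Y(C) = (C - 2930)*(C - 275*C) = (-2930 + C)*(-274*C) = -274*C*(-2930 + C))
(Y(-311) + 156413) + v(543) = (274*(-311)*(2930 - 1*(-311)) + 156413) + 279 = (274*(-311)*(2930 + 311) + 156413) + 279 = (274*(-311)*3241 + 156413) + 279 = (-276178574 + 156413) + 279 = -276022161 + 279 = -276021882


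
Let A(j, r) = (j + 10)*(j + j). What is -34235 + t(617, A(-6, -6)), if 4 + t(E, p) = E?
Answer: -33622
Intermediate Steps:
A(j, r) = 2*j*(10 + j) (A(j, r) = (10 + j)*(2*j) = 2*j*(10 + j))
t(E, p) = -4 + E
-34235 + t(617, A(-6, -6)) = -34235 + (-4 + 617) = -34235 + 613 = -33622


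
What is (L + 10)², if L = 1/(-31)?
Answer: 95481/961 ≈ 99.356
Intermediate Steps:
L = -1/31 ≈ -0.032258
(L + 10)² = (-1/31 + 10)² = (309/31)² = 95481/961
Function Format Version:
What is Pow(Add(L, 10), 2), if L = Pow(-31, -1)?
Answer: Rational(95481, 961) ≈ 99.356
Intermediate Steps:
L = Rational(-1, 31) ≈ -0.032258
Pow(Add(L, 10), 2) = Pow(Add(Rational(-1, 31), 10), 2) = Pow(Rational(309, 31), 2) = Rational(95481, 961)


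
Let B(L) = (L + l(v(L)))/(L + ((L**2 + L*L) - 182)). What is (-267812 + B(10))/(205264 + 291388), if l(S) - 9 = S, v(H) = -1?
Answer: -3749359/6953128 ≈ -0.53923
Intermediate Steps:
l(S) = 9 + S
B(L) = (8 + L)/(-182 + L + 2*L**2) (B(L) = (L + (9 - 1))/(L + ((L**2 + L*L) - 182)) = (L + 8)/(L + ((L**2 + L**2) - 182)) = (8 + L)/(L + (2*L**2 - 182)) = (8 + L)/(L + (-182 + 2*L**2)) = (8 + L)/(-182 + L + 2*L**2))
(-267812 + B(10))/(205264 + 291388) = (-267812 + (8 + 10)/(-182 + 10 + 2*10**2))/(205264 + 291388) = (-267812 + 18/(-182 + 10 + 2*100))/496652 = (-267812 + 18/(-182 + 10 + 200))*(1/496652) = (-267812 + 18/28)*(1/496652) = (-267812 + (1/28)*18)*(1/496652) = (-267812 + 9/14)*(1/496652) = -3749359/14*1/496652 = -3749359/6953128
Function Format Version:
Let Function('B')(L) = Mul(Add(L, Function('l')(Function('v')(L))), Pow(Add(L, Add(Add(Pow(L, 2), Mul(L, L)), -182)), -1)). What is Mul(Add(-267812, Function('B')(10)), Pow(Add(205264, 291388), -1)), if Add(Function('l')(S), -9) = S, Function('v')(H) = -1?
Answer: Rational(-3749359, 6953128) ≈ -0.53923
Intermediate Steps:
Function('l')(S) = Add(9, S)
Function('B')(L) = Mul(Pow(Add(-182, L, Mul(2, Pow(L, 2))), -1), Add(8, L)) (Function('B')(L) = Mul(Add(L, Add(9, -1)), Pow(Add(L, Add(Add(Pow(L, 2), Mul(L, L)), -182)), -1)) = Mul(Add(L, 8), Pow(Add(L, Add(Add(Pow(L, 2), Pow(L, 2)), -182)), -1)) = Mul(Add(8, L), Pow(Add(L, Add(Mul(2, Pow(L, 2)), -182)), -1)) = Mul(Add(8, L), Pow(Add(L, Add(-182, Mul(2, Pow(L, 2)))), -1)) = Mul(Add(8, L), Pow(Add(-182, L, Mul(2, Pow(L, 2))), -1)) = Mul(Pow(Add(-182, L, Mul(2, Pow(L, 2))), -1), Add(8, L)))
Mul(Add(-267812, Function('B')(10)), Pow(Add(205264, 291388), -1)) = Mul(Add(-267812, Mul(Pow(Add(-182, 10, Mul(2, Pow(10, 2))), -1), Add(8, 10))), Pow(Add(205264, 291388), -1)) = Mul(Add(-267812, Mul(Pow(Add(-182, 10, Mul(2, 100)), -1), 18)), Pow(496652, -1)) = Mul(Add(-267812, Mul(Pow(Add(-182, 10, 200), -1), 18)), Rational(1, 496652)) = Mul(Add(-267812, Mul(Pow(28, -1), 18)), Rational(1, 496652)) = Mul(Add(-267812, Mul(Rational(1, 28), 18)), Rational(1, 496652)) = Mul(Add(-267812, Rational(9, 14)), Rational(1, 496652)) = Mul(Rational(-3749359, 14), Rational(1, 496652)) = Rational(-3749359, 6953128)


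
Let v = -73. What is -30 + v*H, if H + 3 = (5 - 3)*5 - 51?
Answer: 3182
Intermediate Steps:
H = -44 (H = -3 + ((5 - 3)*5 - 51) = -3 + (2*5 - 51) = -3 + (10 - 51) = -3 - 41 = -44)
-30 + v*H = -30 - 73*(-44) = -30 + 3212 = 3182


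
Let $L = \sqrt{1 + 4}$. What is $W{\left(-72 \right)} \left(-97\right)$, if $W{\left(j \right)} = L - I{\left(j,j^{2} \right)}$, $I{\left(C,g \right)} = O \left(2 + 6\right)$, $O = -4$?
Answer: $-3104 - 97 \sqrt{5} \approx -3320.9$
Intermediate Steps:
$I{\left(C,g \right)} = -32$ ($I{\left(C,g \right)} = - 4 \left(2 + 6\right) = \left(-4\right) 8 = -32$)
$L = \sqrt{5} \approx 2.2361$
$W{\left(j \right)} = 32 + \sqrt{5}$ ($W{\left(j \right)} = \sqrt{5} - -32 = \sqrt{5} + 32 = 32 + \sqrt{5}$)
$W{\left(-72 \right)} \left(-97\right) = \left(32 + \sqrt{5}\right) \left(-97\right) = -3104 - 97 \sqrt{5}$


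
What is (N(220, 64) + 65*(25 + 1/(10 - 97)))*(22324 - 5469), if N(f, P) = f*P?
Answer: 23028480850/87 ≈ 2.6470e+8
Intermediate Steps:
N(f, P) = P*f
(N(220, 64) + 65*(25 + 1/(10 - 97)))*(22324 - 5469) = (64*220 + 65*(25 + 1/(10 - 97)))*(22324 - 5469) = (14080 + 65*(25 + 1/(-87)))*16855 = (14080 + 65*(25 - 1/87))*16855 = (14080 + 65*(2174/87))*16855 = (14080 + 141310/87)*16855 = (1366270/87)*16855 = 23028480850/87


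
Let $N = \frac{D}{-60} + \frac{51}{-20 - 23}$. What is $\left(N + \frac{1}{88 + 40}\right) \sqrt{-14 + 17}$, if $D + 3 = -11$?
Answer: $- \frac{78011 \sqrt{3}}{82560} \approx -1.6366$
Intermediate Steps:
$D = -14$ ($D = -3 - 11 = -14$)
$N = - \frac{1229}{1290}$ ($N = - \frac{14}{-60} + \frac{51}{-20 - 23} = \left(-14\right) \left(- \frac{1}{60}\right) + \frac{51}{-43} = \frac{7}{30} + 51 \left(- \frac{1}{43}\right) = \frac{7}{30} - \frac{51}{43} = - \frac{1229}{1290} \approx -0.95271$)
$\left(N + \frac{1}{88 + 40}\right) \sqrt{-14 + 17} = \left(- \frac{1229}{1290} + \frac{1}{88 + 40}\right) \sqrt{-14 + 17} = \left(- \frac{1229}{1290} + \frac{1}{128}\right) \sqrt{3} = - \frac{78011 \sqrt{3}}{82560}$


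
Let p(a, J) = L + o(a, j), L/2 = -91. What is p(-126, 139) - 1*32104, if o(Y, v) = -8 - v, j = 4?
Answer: -32298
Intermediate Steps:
L = -182 (L = 2*(-91) = -182)
p(a, J) = -194 (p(a, J) = -182 + (-8 - 1*4) = -182 + (-8 - 4) = -182 - 12 = -194)
p(-126, 139) - 1*32104 = -194 - 1*32104 = -194 - 32104 = -32298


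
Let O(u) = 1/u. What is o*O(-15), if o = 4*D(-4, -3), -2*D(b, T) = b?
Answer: -8/15 ≈ -0.53333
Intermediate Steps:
D(b, T) = -b/2
o = 8 (o = 4*(-½*(-4)) = 4*2 = 8)
o*O(-15) = 8/(-15) = 8*(-1/15) = -8/15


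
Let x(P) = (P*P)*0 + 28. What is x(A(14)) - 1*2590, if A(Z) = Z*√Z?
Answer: -2562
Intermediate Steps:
A(Z) = Z^(3/2)
x(P) = 28 (x(P) = P²*0 + 28 = 0 + 28 = 28)
x(A(14)) - 1*2590 = 28 - 1*2590 = 28 - 2590 = -2562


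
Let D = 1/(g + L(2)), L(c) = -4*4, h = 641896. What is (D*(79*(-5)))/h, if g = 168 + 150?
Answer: -395/193852592 ≈ -2.0376e-6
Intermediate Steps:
g = 318
L(c) = -16
D = 1/302 (D = 1/(318 - 16) = 1/302 ≈ 0.0033113)
(D*(79*(-5)))/h = ((79*(-5))/302)/641896 = ((1/302)*(-395))*(1/641896) = -395/302*1/641896 = -395/193852592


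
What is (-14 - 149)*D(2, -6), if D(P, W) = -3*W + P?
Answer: -3260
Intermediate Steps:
D(P, W) = P - 3*W
(-14 - 149)*D(2, -6) = (-14 - 149)*(2 - 3*(-6)) = -163*(2 + 18) = -163*20 = -3260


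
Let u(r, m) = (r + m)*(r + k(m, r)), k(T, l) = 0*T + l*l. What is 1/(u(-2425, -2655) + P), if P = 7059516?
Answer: -1/29854196484 ≈ -3.3496e-11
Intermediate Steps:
k(T, l) = l² (k(T, l) = 0 + l² = l²)
u(r, m) = (m + r)*(r + r²) (u(r, m) = (r + m)*(r + r²) = (m + r)*(r + r²))
1/(u(-2425, -2655) + P) = 1/(-2425*(-2655 - 2425 + (-2425)² - 2655*(-2425)) + 7059516) = 1/(-2425*(-2655 - 2425 + 5880625 + 6438375) + 7059516) = 1/(-2425*12313920 + 7059516) = 1/(-29861256000 + 7059516) = 1/(-29854196484) = -1/29854196484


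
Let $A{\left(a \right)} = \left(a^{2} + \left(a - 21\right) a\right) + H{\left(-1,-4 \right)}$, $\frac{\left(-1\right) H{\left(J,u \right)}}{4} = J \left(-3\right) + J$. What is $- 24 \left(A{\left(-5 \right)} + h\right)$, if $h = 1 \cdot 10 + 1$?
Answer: $-3792$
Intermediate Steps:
$H{\left(J,u \right)} = 8 J$ ($H{\left(J,u \right)} = - 4 \left(J \left(-3\right) + J\right) = - 4 \left(- 3 J + J\right) = - 4 \left(- 2 J\right) = 8 J$)
$A{\left(a \right)} = -8 + a^{2} + a \left(-21 + a\right)$ ($A{\left(a \right)} = \left(a^{2} + \left(a - 21\right) a\right) + 8 \left(-1\right) = \left(a^{2} + \left(-21 + a\right) a\right) - 8 = \left(a^{2} + a \left(-21 + a\right)\right) - 8 = -8 + a^{2} + a \left(-21 + a\right)$)
$h = 11$ ($h = 10 + 1 = 11$)
$- 24 \left(A{\left(-5 \right)} + h\right) = - 24 \left(\left(-8 - -105 + 2 \left(-5\right)^{2}\right) + 11\right) = - 24 \left(\left(-8 + 105 + 2 \cdot 25\right) + 11\right) = - 24 \left(\left(-8 + 105 + 50\right) + 11\right) = - 24 \left(147 + 11\right) = \left(-24\right) 158 = -3792$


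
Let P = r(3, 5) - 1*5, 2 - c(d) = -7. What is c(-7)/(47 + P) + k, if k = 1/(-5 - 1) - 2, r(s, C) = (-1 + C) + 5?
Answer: -203/102 ≈ -1.9902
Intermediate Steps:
c(d) = 9 (c(d) = 2 - 1*(-7) = 2 + 7 = 9)
r(s, C) = 4 + C
k = -13/6 (k = 1/(-6) - 2 = -⅙ - 2 = -13/6 ≈ -2.1667)
P = 4 (P = (4 + 5) - 1*5 = 9 - 5 = 4)
c(-7)/(47 + P) + k = 9/(47 + 4) - 13/6 = 9/51 - 13/6 = (1/51)*9 - 13/6 = 3/17 - 13/6 = -203/102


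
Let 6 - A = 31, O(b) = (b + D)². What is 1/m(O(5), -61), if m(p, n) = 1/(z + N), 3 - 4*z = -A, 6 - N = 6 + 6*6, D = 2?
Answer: -83/2 ≈ -41.500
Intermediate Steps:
O(b) = (2 + b)² (O(b) = (b + 2)² = (2 + b)²)
A = -25 (A = 6 - 1*31 = 6 - 31 = -25)
N = -36 (N = 6 - (6 + 6*6) = 6 - (6 + 36) = 6 - 1*42 = 6 - 42 = -36)
z = -11/2 (z = ¾ - (-1)*(-25)/4 = ¾ - ¼*25 = ¾ - 25/4 = -11/2 ≈ -5.5000)
m(p, n) = -2/83 (m(p, n) = 1/(-11/2 - 36) = 1/(-83/2) = -2/83)
1/m(O(5), -61) = 1/(-2/83) = -83/2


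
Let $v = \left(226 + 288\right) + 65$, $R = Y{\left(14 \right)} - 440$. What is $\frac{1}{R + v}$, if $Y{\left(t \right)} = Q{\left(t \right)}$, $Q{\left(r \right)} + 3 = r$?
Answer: $\frac{1}{150} \approx 0.0066667$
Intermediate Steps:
$Q{\left(r \right)} = -3 + r$
$Y{\left(t \right)} = -3 + t$
$R = -429$ ($R = \left(-3 + 14\right) - 440 = 11 - 440 = -429$)
$v = 579$ ($v = 514 + 65 = 579$)
$\frac{1}{R + v} = \frac{1}{-429 + 579} = \frac{1}{150}$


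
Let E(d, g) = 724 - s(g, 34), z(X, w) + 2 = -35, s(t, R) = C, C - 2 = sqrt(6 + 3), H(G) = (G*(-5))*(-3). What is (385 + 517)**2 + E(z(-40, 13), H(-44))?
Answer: 814323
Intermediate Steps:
H(G) = 15*G (H(G) = -5*G*(-3) = 15*G)
C = 5 (C = 2 + sqrt(6 + 3) = 2 + sqrt(9) = 2 + 3 = 5)
s(t, R) = 5
z(X, w) = -37 (z(X, w) = -2 - 35 = -37)
E(d, g) = 719 (E(d, g) = 724 - 1*5 = 724 - 5 = 719)
(385 + 517)**2 + E(z(-40, 13), H(-44)) = (385 + 517)**2 + 719 = 902**2 + 719 = 813604 + 719 = 814323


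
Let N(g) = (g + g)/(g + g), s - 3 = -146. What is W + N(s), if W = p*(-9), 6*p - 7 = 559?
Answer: -848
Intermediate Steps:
s = -143 (s = 3 - 146 = -143)
p = 283/3 (p = 7/6 + (⅙)*559 = 7/6 + 559/6 = 283/3 ≈ 94.333)
N(g) = 1 (N(g) = (2*g)/((2*g)) = (2*g)*(1/(2*g)) = 1)
W = -849 (W = (283/3)*(-9) = -849)
W + N(s) = -849 + 1 = -848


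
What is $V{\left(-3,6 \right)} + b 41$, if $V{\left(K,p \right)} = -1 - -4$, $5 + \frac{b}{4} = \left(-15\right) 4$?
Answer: $-10657$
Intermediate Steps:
$b = -260$ ($b = -20 + 4 \left(\left(-15\right) 4\right) = -20 + 4 \left(-60\right) = -20 - 240 = -260$)
$V{\left(K,p \right)} = 3$ ($V{\left(K,p \right)} = -1 + 4 = 3$)
$V{\left(-3,6 \right)} + b 41 = 3 - 10660 = -10657$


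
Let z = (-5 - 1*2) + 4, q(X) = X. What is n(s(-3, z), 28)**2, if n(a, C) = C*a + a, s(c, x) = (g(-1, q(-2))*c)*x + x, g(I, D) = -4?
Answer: 1279161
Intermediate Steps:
z = -3 (z = (-5 - 2) + 4 = -7 + 4 = -3)
s(c, x) = x - 4*c*x (s(c, x) = (-4*c)*x + x = -4*c*x + x = x - 4*c*x)
n(a, C) = a + C*a
n(s(-3, z), 28)**2 = ((-3*(1 - 4*(-3)))*(1 + 28))**2 = (-3*(1 + 12)*29)**2 = (-3*13*29)**2 = (-39*29)**2 = (-1131)**2 = 1279161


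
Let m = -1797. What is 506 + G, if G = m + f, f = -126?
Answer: -1417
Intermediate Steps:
G = -1923 (G = -1797 - 126 = -1923)
506 + G = 506 - 1923 = -1417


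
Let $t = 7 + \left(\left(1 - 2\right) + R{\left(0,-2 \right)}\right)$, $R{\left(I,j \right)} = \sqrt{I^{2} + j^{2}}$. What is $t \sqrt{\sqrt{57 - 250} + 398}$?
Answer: $8 \sqrt{398 + i \sqrt{193}} \approx 159.62 + 2.785 i$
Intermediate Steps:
$t = 8$ ($t = 7 + \left(\left(1 - 2\right) + \sqrt{0^{2} + \left(-2\right)^{2}}\right) = 7 - \left(1 - \sqrt{0 + 4}\right) = 7 - \left(1 - \sqrt{4}\right) = 7 + \left(-1 + 2\right) = 7 + 1 = 8$)
$t \sqrt{\sqrt{57 - 250} + 398} = 8 \sqrt{\sqrt{57 - 250} + 398} = 8 \sqrt{\sqrt{-193} + 398} = 8 \sqrt{i \sqrt{193} + 398} = 8 \sqrt{398 + i \sqrt{193}}$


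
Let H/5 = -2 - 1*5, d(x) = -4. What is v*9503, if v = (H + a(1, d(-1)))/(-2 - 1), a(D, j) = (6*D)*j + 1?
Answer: 551174/3 ≈ 1.8372e+5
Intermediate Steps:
a(D, j) = 1 + 6*D*j (a(D, j) = 6*D*j + 1 = 1 + 6*D*j)
H = -35 (H = 5*(-2 - 1*5) = 5*(-2 - 5) = 5*(-7) = -35)
v = 58/3 (v = (-35 + (1 + 6*1*(-4)))/(-2 - 1) = (-35 + (1 - 24))/(-3) = (-35 - 23)*(-1/3) = -58*(-1/3) = 58/3 ≈ 19.333)
v*9503 = (58/3)*9503 = 551174/3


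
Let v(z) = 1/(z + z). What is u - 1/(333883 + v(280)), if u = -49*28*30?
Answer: -7695869638520/186974481 ≈ -41160.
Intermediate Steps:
v(z) = 1/(2*z)
u = -41160 (u = -1372*30 = -41160)
u - 1/(333883 + v(280)) = -41160 - 1/(333883 + (½)/280) = -41160 - 1/(333883 + (½)*(1/280)) = -41160 - 1/(333883 + 1/560) = -41160 - 1/186974481/560 = -41160 - 1*560/186974481 = -41160 - 560/186974481 = -7695869638520/186974481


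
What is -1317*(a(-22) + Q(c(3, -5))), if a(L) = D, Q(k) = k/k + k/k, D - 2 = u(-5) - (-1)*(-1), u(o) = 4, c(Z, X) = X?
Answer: -9219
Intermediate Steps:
D = 5 (D = 2 + (4 - (-1)*(-1)) = 2 + (4 - 1*1) = 2 + (4 - 1) = 2 + 3 = 5)
Q(k) = 2 (Q(k) = 1 + 1 = 2)
a(L) = 5
-1317*(a(-22) + Q(c(3, -5))) = -1317*(5 + 2) = -1317*7 = -9219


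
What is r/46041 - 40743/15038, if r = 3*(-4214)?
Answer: -6685951/2240662 ≈ -2.9839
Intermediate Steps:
r = -12642
r/46041 - 40743/15038 = -12642/46041 - 40743/15038 = -12642*1/46041 - 40743*1/15038 = -4214/15347 - 40743/15038 = -6685951/2240662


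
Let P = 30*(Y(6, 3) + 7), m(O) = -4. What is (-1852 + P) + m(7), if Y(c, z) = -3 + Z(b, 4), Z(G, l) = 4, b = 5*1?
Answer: -1616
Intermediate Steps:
b = 5
Y(c, z) = 1 (Y(c, z) = -3 + 4 = 1)
P = 240 (P = 30*(1 + 7) = 30*8 = 240)
(-1852 + P) + m(7) = (-1852 + 240) - 4 = -1612 - 4 = -1616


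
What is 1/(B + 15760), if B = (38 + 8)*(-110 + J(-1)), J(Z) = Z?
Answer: 1/10654 ≈ 9.3861e-5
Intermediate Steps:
B = -5106 (B = (38 + 8)*(-110 - 1) = 46*(-111) = -5106)
1/(B + 15760) = 1/(-5106 + 15760) = 1/10654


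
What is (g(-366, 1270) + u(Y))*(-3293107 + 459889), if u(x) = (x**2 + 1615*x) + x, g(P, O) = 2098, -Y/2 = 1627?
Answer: -15107143358700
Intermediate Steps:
Y = -3254 (Y = -2*1627 = -3254)
u(x) = x**2 + 1616*x
(g(-366, 1270) + u(Y))*(-3293107 + 459889) = (2098 - 3254*(1616 - 3254))*(-3293107 + 459889) = (2098 - 3254*(-1638))*(-2833218) = (2098 + 5330052)*(-2833218) = 5332150*(-2833218) = -15107143358700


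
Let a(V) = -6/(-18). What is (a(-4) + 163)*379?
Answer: 185710/3 ≈ 61903.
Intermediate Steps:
a(V) = ⅓ (a(V) = -6*(-1/18) = ⅓)
(a(-4) + 163)*379 = (⅓ + 163)*379 = (490/3)*379 = 185710/3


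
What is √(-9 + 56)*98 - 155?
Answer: -155 + 98*√47 ≈ 516.85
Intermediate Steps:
√(-9 + 56)*98 - 155 = √47*98 - 155 = 98*√47 - 155 = -155 + 98*√47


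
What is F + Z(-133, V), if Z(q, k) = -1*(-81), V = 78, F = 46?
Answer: 127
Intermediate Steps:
Z(q, k) = 81
F + Z(-133, V) = 46 + 81 = 127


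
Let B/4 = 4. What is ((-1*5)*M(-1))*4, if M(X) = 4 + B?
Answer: -400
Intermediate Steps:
B = 16 (B = 4*4 = 16)
M(X) = 20 (M(X) = 4 + 16 = 20)
((-1*5)*M(-1))*4 = (-1*5*20)*4 = -5*20*4 = -100*4 = -400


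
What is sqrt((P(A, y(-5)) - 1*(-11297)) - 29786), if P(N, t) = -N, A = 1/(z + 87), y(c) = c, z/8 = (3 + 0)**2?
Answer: 2*I*sqrt(116855142)/159 ≈ 135.97*I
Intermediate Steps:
z = 72 (z = 8*(3 + 0)**2 = 8*3**2 = 8*9 = 72)
A = 1/159 (A = 1/(72 + 87) = 1/159 ≈ 0.0062893)
sqrt((P(A, y(-5)) - 1*(-11297)) - 29786) = sqrt((-1*1/159 - 1*(-11297)) - 29786) = sqrt((-1/159 + 11297) - 29786) = sqrt(1796222/159 - 29786) = sqrt(-2939752/159) = 2*I*sqrt(116855142)/159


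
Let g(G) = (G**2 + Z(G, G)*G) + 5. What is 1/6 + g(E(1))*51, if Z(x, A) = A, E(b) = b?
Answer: 2143/6 ≈ 357.17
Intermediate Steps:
g(G) = 5 + 2*G**2 (g(G) = (G**2 + G*G) + 5 = (G**2 + G**2) + 5 = 2*G**2 + 5 = 5 + 2*G**2)
1/6 + g(E(1))*51 = 1/6 + (5 + 2*1**2)*51 = 1/6 + (5 + 2*1)*51 = 1/6 + (5 + 2)*51 = 1/6 + 7*51 = 1/6 + 357 = 2143/6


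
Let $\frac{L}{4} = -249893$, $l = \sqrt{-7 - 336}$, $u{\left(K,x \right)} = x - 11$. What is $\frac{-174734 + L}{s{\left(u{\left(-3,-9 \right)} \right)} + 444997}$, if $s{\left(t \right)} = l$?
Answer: $- \frac{5332271909}{2020636024} + \frac{83879 i \sqrt{7}}{2020636024} \approx -2.6389 + 0.00010983 i$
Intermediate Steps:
$u{\left(K,x \right)} = -11 + x$ ($u{\left(K,x \right)} = x - 11 = -11 + x$)
$l = 7 i \sqrt{7}$ ($l = \sqrt{-343} = 7 i \sqrt{7} \approx 18.52 i$)
$s{\left(t \right)} = 7 i \sqrt{7}$
$L = -999572$ ($L = 4 \left(-249893\right) = -999572$)
$\frac{-174734 + L}{s{\left(u{\left(-3,-9 \right)} \right)} + 444997} = \frac{-174734 - 999572}{7 i \sqrt{7} + 444997} = - \frac{1174306}{444997 + 7 i \sqrt{7}}$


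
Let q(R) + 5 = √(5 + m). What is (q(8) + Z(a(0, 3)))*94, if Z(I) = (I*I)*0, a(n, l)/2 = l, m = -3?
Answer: -470 + 94*√2 ≈ -337.06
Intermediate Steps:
a(n, l) = 2*l
q(R) = -5 + √2 (q(R) = -5 + √(5 - 3) = -5 + √2)
Z(I) = 0 (Z(I) = I²*0 = 0)
(q(8) + Z(a(0, 3)))*94 = ((-5 + √2) + 0)*94 = (-5 + √2)*94 = -470 + 94*√2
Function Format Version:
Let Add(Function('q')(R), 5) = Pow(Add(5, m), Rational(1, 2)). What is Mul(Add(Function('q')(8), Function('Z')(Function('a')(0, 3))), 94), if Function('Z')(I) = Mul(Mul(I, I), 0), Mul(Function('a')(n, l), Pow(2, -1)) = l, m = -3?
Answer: Add(-470, Mul(94, Pow(2, Rational(1, 2)))) ≈ -337.06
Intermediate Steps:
Function('a')(n, l) = Mul(2, l)
Function('q')(R) = Add(-5, Pow(2, Rational(1, 2))) (Function('q')(R) = Add(-5, Pow(Add(5, -3), Rational(1, 2))) = Add(-5, Pow(2, Rational(1, 2))))
Function('Z')(I) = 0 (Function('Z')(I) = Mul(Pow(I, 2), 0) = 0)
Mul(Add(Function('q')(8), Function('Z')(Function('a')(0, 3))), 94) = Mul(Add(Add(-5, Pow(2, Rational(1, 2))), 0), 94) = Mul(Add(-5, Pow(2, Rational(1, 2))), 94) = Add(-470, Mul(94, Pow(2, Rational(1, 2))))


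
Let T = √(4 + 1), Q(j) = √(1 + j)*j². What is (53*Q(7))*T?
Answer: 5194*√10 ≈ 16425.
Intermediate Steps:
Q(j) = j²*√(1 + j)
T = √5 ≈ 2.2361
(53*Q(7))*T = (53*(7²*√(1 + 7)))*√5 = (53*(49*√8))*√5 = (53*(49*(2*√2)))*√5 = (53*(98*√2))*√5 = (5194*√2)*√5 = 5194*√10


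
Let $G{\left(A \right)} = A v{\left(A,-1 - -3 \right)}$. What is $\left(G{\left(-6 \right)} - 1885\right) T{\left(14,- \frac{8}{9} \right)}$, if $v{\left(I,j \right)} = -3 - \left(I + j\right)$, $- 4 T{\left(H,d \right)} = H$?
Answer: $\frac{13237}{2} \approx 6618.5$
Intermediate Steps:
$T{\left(H,d \right)} = - \frac{H}{4}$
$v{\left(I,j \right)} = -3 - I - j$ ($v{\left(I,j \right)} = -3 - \left(I + j\right) = -3 - I - j$)
$G{\left(A \right)} = A \left(-5 - A\right)$ ($G{\left(A \right)} = A \left(-3 - A - \left(-1 - -3\right)\right) = A \left(-3 - A - \left(-1 + 3\right)\right) = A \left(-3 - A - 2\right) = A \left(-5 - A\right)$)
$\left(G{\left(-6 \right)} - 1885\right) T{\left(14,- \frac{8}{9} \right)} = \left(\left(-1\right) \left(-6\right) \left(5 - 6\right) - 1885\right) \left(\left(- \frac{1}{4}\right) 14\right) = \left(\left(-1\right) \left(-6\right) \left(-1\right) - 1885\right) \left(- \frac{7}{2}\right) = \left(-6 - 1885\right) \left(- \frac{7}{2}\right) = \left(-1891\right) \left(- \frac{7}{2}\right) = \frac{13237}{2}$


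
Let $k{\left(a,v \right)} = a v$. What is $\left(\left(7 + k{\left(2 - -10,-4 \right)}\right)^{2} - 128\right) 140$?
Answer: $217420$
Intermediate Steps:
$\left(\left(7 + k{\left(2 - -10,-4 \right)}\right)^{2} - 128\right) 140 = \left(\left(7 + \left(2 - -10\right) \left(-4\right)\right)^{2} - 128\right) 140 = \left(\left(7 + \left(2 + 10\right) \left(-4\right)\right)^{2} - 128\right) 140 = \left(\left(7 + 12 \left(-4\right)\right)^{2} - 128\right) 140 = \left(\left(7 - 48\right)^{2} - 128\right) 140 = \left(\left(-41\right)^{2} - 128\right) 140 = \left(1681 - 128\right) 140 = 1553 \cdot 140 = 217420$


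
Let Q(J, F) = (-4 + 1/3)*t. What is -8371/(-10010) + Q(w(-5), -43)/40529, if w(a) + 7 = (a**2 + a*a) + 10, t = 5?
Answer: 92477657/110644170 ≈ 0.83581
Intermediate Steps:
w(a) = 3 + 2*a**2 (w(a) = -7 + ((a**2 + a*a) + 10) = -7 + ((a**2 + a**2) + 10) = -7 + (2*a**2 + 10) = -7 + (10 + 2*a**2) = 3 + 2*a**2)
Q(J, F) = -55/3 (Q(J, F) = (-4 + 1/3)*5 = -11/3*5 = -55/3)
-8371/(-10010) + Q(w(-5), -43)/40529 = -8371/(-10010) - 55/3/40529 = -8371*(-1/10010) - 55/3*1/40529 = 761/910 - 55/121587 = 92477657/110644170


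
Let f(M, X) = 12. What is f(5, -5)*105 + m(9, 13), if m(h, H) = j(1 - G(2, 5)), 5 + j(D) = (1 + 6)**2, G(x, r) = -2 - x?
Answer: 1304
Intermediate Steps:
j(D) = 44 (j(D) = -5 + (1 + 6)**2 = -5 + 7**2 = -5 + 49 = 44)
m(h, H) = 44
f(5, -5)*105 + m(9, 13) = 12*105 + 44 = 1260 + 44 = 1304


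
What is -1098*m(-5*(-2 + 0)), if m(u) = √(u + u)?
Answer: -2196*√5 ≈ -4910.4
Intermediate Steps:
m(u) = √2*√u (m(u) = √(2*u) = √2*√u)
-1098*m(-5*(-2 + 0)) = -1098*√2*√(-5*(-2 + 0)) = -1098*√2*√(-5*(-2)) = -1098*√2*√10 = -2196*√5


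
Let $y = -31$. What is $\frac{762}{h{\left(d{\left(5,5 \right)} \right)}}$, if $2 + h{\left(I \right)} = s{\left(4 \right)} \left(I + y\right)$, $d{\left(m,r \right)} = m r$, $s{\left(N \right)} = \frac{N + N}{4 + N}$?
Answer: $- \frac{381}{4} \approx -95.25$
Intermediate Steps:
$s{\left(N \right)} = \frac{2 N}{4 + N}$
$h{\left(I \right)} = -33 + I$ ($h{\left(I \right)} = -2 + 2 \cdot 4 \frac{1}{4 + 4} \left(I - 31\right) = -2 + 2 \cdot 4 \cdot \frac{1}{8} \left(-31 + I\right) = -2 + 1 \left(-31 + I\right) = -2 + \left(-31 + I\right) = -33 + I$)
$\frac{762}{h{\left(d{\left(5,5 \right)} \right)}} = \frac{762}{-33 + 5 \cdot 5} = \frac{762}{-33 + 25} = \frac{762}{-8} = 762 \left(- \frac{1}{8}\right) = - \frac{381}{4}$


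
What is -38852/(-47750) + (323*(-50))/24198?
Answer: 42244549/288863625 ≈ 0.14624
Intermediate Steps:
-38852/(-47750) + (323*(-50))/24198 = -38852*(-1/47750) - 16150*1/24198 = 19426/23875 - 8075/12099 = 42244549/288863625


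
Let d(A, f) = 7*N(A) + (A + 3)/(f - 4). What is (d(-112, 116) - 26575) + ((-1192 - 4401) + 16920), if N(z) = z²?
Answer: 8126611/112 ≈ 72559.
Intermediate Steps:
d(A, f) = 7*A² + (3 + A)/(-4 + f) (d(A, f) = 7*A² + (A + 3)/(f - 4) = 7*A² + (3 + A)/(-4 + f))
(d(-112, 116) - 26575) + ((-1192 - 4401) + 16920) = ((3 - 112 - 28*(-112)² + 7*116*(-112)²)/(-4 + 116) - 26575) + ((-1192 - 4401) + 16920) = ((3 - 112 - 28*12544 + 7*116*12544)/112 - 26575) + (-5593 + 16920) = ((3 - 112 - 351232 + 10185728)/112 - 26575) + 11327 = ((1/112)*9834387 - 26575) + 11327 = (9834387/112 - 26575) + 11327 = 6857987/112 + 11327 = 8126611/112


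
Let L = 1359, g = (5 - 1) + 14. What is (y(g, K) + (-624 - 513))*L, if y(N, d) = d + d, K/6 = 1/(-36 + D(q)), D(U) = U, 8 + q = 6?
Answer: -29366631/19 ≈ -1.5456e+6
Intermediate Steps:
q = -2 (q = -8 + 6 = -2)
g = 18 (g = 4 + 14 = 18)
K = -3/19 (K = 6/(-36 - 2) = 6/(-38) = 6*(-1/38) = -3/19 ≈ -0.15789)
y(N, d) = 2*d
(y(g, K) + (-624 - 513))*L = (2*(-3/19) + (-624 - 513))*1359 = (-6/19 - 1137)*1359 = -21609/19*1359 = -29366631/19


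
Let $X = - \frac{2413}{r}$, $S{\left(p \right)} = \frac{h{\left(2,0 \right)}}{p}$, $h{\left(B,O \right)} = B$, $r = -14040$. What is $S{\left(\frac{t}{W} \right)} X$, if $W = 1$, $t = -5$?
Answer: $- \frac{2413}{35100} \approx -0.068746$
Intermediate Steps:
$S{\left(p \right)} = \frac{2}{p}$
$X = \frac{2413}{14040}$ ($X = - \frac{2413}{-14040} = \left(-2413\right) \left(- \frac{1}{14040}\right) = \frac{2413}{14040} \approx 0.17187$)
$S{\left(\frac{t}{W} \right)} X = \frac{2}{\left(-5\right) 1^{-1}} \cdot \frac{2413}{14040} = \frac{2}{\left(-5\right) 1} \cdot \frac{2413}{14040} = \frac{2}{-5} \cdot \frac{2413}{14040} = 2 \left(- \frac{1}{5}\right) \frac{2413}{14040} = \left(- \frac{2}{5}\right) \frac{2413}{14040} = - \frac{2413}{35100}$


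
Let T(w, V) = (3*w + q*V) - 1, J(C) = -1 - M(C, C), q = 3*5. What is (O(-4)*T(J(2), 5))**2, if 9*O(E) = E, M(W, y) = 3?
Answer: 61504/81 ≈ 759.31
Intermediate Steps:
O(E) = E/9
q = 15
J(C) = -4 (J(C) = -1 - 1*3 = -1 - 3 = -4)
T(w, V) = -1 + 3*w + 15*V (T(w, V) = (3*w + 15*V) - 1 = -1 + 3*w + 15*V)
(O(-4)*T(J(2), 5))**2 = (((1/9)*(-4))*(-1 + 3*(-4) + 15*5))**2 = (-4*(-1 - 12 + 75)/9)**2 = (-4/9*62)**2 = (-248/9)**2 = 61504/81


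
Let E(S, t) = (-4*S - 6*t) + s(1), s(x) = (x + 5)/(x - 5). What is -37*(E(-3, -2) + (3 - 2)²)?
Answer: -1739/2 ≈ -869.50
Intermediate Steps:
s(x) = (5 + x)/(-5 + x)
E(S, t) = -3/2 - 6*t - 4*S (E(S, t) = (-4*S - 6*t) + (5 + 1)/(-5 + 1) = (-6*t - 4*S) + 6/(-4) = (-6*t - 4*S) - ¼*6 = (-6*t - 4*S) - 3/2 = -3/2 - 6*t - 4*S)
-37*(E(-3, -2) + (3 - 2)²) = -37*((-3/2 - 6*(-2) - 4*(-3)) + (3 - 2)²) = -37*((-3/2 + 12 + 12) + 1²) = -37*(45/2 + 1) = -37*47/2 = -1739/2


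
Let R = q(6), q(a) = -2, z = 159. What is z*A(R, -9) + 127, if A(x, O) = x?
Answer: -191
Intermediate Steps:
R = -2
z*A(R, -9) + 127 = 159*(-2) + 127 = -318 + 127 = -191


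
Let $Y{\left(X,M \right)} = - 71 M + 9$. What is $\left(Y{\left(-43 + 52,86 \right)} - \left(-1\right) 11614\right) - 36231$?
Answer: $-30714$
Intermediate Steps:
$Y{\left(X,M \right)} = 9 - 71 M$
$\left(Y{\left(-43 + 52,86 \right)} - \left(-1\right) 11614\right) - 36231 = \left(\left(9 - 6106\right) - \left(-1\right) 11614\right) - 36231 = \left(\left(9 - 6106\right) - -11614\right) - 36231 = \left(-6097 + 11614\right) - 36231 = 5517 - 36231 = -30714$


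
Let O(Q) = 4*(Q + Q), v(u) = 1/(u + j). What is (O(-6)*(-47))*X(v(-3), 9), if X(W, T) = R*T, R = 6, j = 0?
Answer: 121824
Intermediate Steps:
v(u) = 1/u (v(u) = 1/(u + 0) = 1/u)
X(W, T) = 6*T
O(Q) = 8*Q (O(Q) = 4*(2*Q) = 8*Q)
(O(-6)*(-47))*X(v(-3), 9) = ((8*(-6))*(-47))*(6*9) = -48*(-47)*54 = 2256*54 = 121824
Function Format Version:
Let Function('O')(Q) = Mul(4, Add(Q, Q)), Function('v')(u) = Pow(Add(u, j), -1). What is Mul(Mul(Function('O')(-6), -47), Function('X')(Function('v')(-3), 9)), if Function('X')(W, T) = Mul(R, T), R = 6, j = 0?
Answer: 121824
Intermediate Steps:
Function('v')(u) = Pow(u, -1) (Function('v')(u) = Pow(Add(u, 0), -1) = Pow(u, -1))
Function('X')(W, T) = Mul(6, T)
Function('O')(Q) = Mul(8, Q) (Function('O')(Q) = Mul(4, Mul(2, Q)) = Mul(8, Q))
Mul(Mul(Function('O')(-6), -47), Function('X')(Function('v')(-3), 9)) = Mul(Mul(Mul(8, -6), -47), Mul(6, 9)) = Mul(Mul(-48, -47), 54) = Mul(2256, 54) = 121824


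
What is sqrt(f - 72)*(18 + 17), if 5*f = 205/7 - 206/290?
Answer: 34*I*sqrt(59073)/29 ≈ 284.95*I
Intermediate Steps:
f = 29004/5075 (f = (205/7 - 206/290)/5 = (205*(1/7) - 206*1/290)/5 = (205/7 - 103/145)/5 = (1/5)*(29004/1015) = 29004/5075 ≈ 5.7151)
sqrt(f - 72)*(18 + 17) = sqrt(29004/5075 - 72)*(18 + 17) = sqrt(-336396/5075)*35 = (34*I*sqrt(59073)/1015)*35 = 34*I*sqrt(59073)/29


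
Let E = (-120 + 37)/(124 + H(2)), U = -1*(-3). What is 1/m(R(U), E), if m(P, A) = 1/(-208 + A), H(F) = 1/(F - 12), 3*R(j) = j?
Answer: -258542/1239 ≈ -208.67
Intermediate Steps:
U = 3
R(j) = j/3
H(F) = 1/(-12 + F)
E = -830/1239 (E = (-120 + 37)/(124 + 1/(-12 + 2)) = -83/(124 + 1/(-10)) = -83/(124 - 1/10) = -83/1239/10 = -83*10/1239 = -830/1239 ≈ -0.66990)
1/m(R(U), E) = 1/(1/(-208 - 830/1239)) = 1/(1/(-258542/1239)) = 1/(-1239/258542) = -258542/1239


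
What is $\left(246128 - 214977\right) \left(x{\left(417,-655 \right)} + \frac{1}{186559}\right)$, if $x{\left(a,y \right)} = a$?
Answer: $\frac{2423395284704}{186559} \approx 1.299 \cdot 10^{7}$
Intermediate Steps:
$\left(246128 - 214977\right) \left(x{\left(417,-655 \right)} + \frac{1}{186559}\right) = \left(246128 - 214977\right) \left(417 + \frac{1}{186559}\right) = 31151 \left(417 + \frac{1}{186559}\right) = 31151 \cdot \frac{77795104}{186559} = \frac{2423395284704}{186559}$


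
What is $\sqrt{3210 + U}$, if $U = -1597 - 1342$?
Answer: $\sqrt{271} \approx 16.462$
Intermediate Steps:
$U = -2939$ ($U = -1597 - 1342 = -2939$)
$\sqrt{3210 + U} = \sqrt{3210 - 2939} = \sqrt{271}$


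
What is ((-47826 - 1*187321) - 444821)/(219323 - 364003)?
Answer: 84996/18085 ≈ 4.6998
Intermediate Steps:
((-47826 - 1*187321) - 444821)/(219323 - 364003) = ((-47826 - 187321) - 444821)/(-144680) = (-235147 - 444821)*(-1/144680) = -679968*(-1/144680) = 84996/18085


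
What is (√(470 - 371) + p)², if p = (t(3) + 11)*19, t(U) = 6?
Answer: 104428 + 1938*√11 ≈ 1.1086e+5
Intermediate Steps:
p = 323 (p = (6 + 11)*19 = 17*19 = 323)
(√(470 - 371) + p)² = (√(470 - 371) + 323)² = (√99 + 323)² = (3*√11 + 323)² = (323 + 3*√11)²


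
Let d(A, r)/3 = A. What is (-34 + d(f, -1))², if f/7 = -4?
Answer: 13924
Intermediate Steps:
f = -28 (f = 7*(-4) = -28)
d(A, r) = 3*A
(-34 + d(f, -1))² = (-34 + 3*(-28))² = (-34 - 84)² = (-118)² = 13924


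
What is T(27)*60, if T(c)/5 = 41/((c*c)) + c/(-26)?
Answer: -930850/3159 ≈ -294.67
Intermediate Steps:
T(c) = 205/c**2 - 5*c/26 (T(c) = 5*(41/((c*c)) + c/(-26)) = 5*(41/(c**2) + c*(-1/26)) = 5*(41/c**2 - c/26) = 205/c**2 - 5*c/26)
T(27)*60 = (205/27**2 - 5/26*27)*60 = (205*(1/729) - 135/26)*60 = (205/729 - 135/26)*60 = -93085/18954*60 = -930850/3159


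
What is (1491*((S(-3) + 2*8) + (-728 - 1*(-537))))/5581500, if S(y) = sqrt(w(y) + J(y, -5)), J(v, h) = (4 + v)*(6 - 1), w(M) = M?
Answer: -3479/74420 + 497*sqrt(2)/1860500 ≈ -0.046370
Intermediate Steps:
J(v, h) = 20 + 5*v (J(v, h) = (4 + v)*5 = 20 + 5*v)
S(y) = sqrt(20 + 6*y) (S(y) = sqrt(y + (20 + 5*y)) = sqrt(20 + 6*y))
(1491*((S(-3) + 2*8) + (-728 - 1*(-537))))/5581500 = (1491*((sqrt(20 + 6*(-3)) + 2*8) + (-728 - 1*(-537))))/5581500 = (1491*((sqrt(20 - 18) + 16) + (-728 + 537)))*(1/5581500) = (1491*((sqrt(2) + 16) - 191))*(1/5581500) = (1491*((16 + sqrt(2)) - 191))*(1/5581500) = (1491*(-175 + sqrt(2)))*(1/5581500) = (-260925 + 1491*sqrt(2))*(1/5581500) = -3479/74420 + 497*sqrt(2)/1860500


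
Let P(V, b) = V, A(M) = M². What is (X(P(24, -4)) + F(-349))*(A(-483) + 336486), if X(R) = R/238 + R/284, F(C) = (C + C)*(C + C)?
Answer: 33034015000050/119 ≈ 2.7760e+11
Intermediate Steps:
F(C) = 4*C² (F(C) = (2*C)*(2*C) = 4*C²)
X(R) = 261*R/33796 (X(R) = R*(1/238) + R*(1/284) = R/238 + R/284 = 261*R/33796)
(X(P(24, -4)) + F(-349))*(A(-483) + 336486) = ((261/33796)*24 + 4*(-349)²)*((-483)² + 336486) = (1566/8449 + 4*121801)*(233289 + 336486) = (1566/8449 + 487204)*569775 = (4116388162/8449)*569775 = 33034015000050/119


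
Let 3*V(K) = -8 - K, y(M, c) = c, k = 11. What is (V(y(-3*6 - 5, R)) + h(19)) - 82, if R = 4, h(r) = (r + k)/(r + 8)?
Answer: -764/9 ≈ -84.889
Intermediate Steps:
h(r) = (11 + r)/(8 + r) (h(r) = (r + 11)/(r + 8) = (11 + r)/(8 + r))
V(K) = -8/3 - K/3 (V(K) = (-8 - K)/3 = -8/3 - K/3)
(V(y(-3*6 - 5, R)) + h(19)) - 82 = ((-8/3 - ⅓*4) + (11 + 19)/(8 + 19)) - 82 = ((-8/3 - 4/3) + 30/27) - 82 = (-4 + (1/27)*30) - 82 = (-4 + 10/9) - 82 = -26/9 - 82 = -764/9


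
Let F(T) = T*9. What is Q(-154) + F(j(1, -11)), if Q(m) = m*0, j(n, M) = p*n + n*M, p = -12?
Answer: -207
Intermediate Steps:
j(n, M) = -12*n + M*n (j(n, M) = -12*n + n*M = -12*n + M*n)
F(T) = 9*T
Q(m) = 0
Q(-154) + F(j(1, -11)) = 0 + 9*(1*(-12 - 11)) = 0 + 9*(1*(-23)) = 0 + 9*(-23) = 0 - 207 = -207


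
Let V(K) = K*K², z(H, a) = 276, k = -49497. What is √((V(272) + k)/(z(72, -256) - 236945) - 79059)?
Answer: I*√4433020679280118/236669 ≈ 281.33*I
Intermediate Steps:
V(K) = K³
√((V(272) + k)/(z(72, -256) - 236945) - 79059) = √((272³ - 49497)/(276 - 236945) - 79059) = √((20123648 - 49497)/(-236669) - 79059) = √(20074151*(-1/236669) - 79059) = √(-20074151/236669 - 79059) = √(-18730888622/236669) = I*√4433020679280118/236669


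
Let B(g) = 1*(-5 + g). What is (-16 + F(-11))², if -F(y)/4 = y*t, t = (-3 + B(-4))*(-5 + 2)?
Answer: 2458624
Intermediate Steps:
B(g) = -5 + g
t = 36 (t = (-3 + (-5 - 4))*(-5 + 2) = (-3 - 9)*(-3) = -12*(-3) = 36)
F(y) = -144*y (F(y) = -4*y*36 = -144*y)
(-16 + F(-11))² = (-16 - 144*(-11))² = (-16 + 1584)² = 1568² = 2458624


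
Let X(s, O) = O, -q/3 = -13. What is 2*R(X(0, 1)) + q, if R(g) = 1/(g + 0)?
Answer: 41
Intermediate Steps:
q = 39 (q = -3*(-13) = 39)
R(g) = 1/g
2*R(X(0, 1)) + q = 2/1 + 39 = 2*1 + 39 = 2 + 39 = 41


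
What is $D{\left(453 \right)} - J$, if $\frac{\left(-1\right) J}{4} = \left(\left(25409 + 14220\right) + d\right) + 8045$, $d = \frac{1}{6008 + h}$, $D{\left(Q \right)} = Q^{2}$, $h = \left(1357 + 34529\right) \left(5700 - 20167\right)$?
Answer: $\frac{102768377346183}{259578377} \approx 3.9591 \cdot 10^{5}$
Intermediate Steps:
$h = -519162762$ ($h = 35886 \left(-14467\right) = -519162762$)
$d = - \frac{1}{519156754}$ ($d = \frac{1}{6008 - 519162762} = \frac{1}{-519156754} = - \frac{1}{519156754} \approx -1.9262 \cdot 10^{-9}$)
$J = - \frac{49500558180390}{259578377}$ ($J = - 4 \left(\left(\left(25409 + 14220\right) - \frac{1}{519156754}\right) + 8045\right) = - 4 \left(\left(39629 - \frac{1}{519156754}\right) + 8045\right) = - 4 \left(\frac{20573663004265}{519156754} + 8045\right) = \left(-4\right) \frac{24750279090195}{519156754} = - \frac{49500558180390}{259578377} \approx -1.907 \cdot 10^{5}$)
$D{\left(453 \right)} - J = 453^{2} - - \frac{49500558180390}{259578377} = 205209 + \frac{49500558180390}{259578377} = \frac{102768377346183}{259578377}$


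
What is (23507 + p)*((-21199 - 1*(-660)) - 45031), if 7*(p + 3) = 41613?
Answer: -13516665370/7 ≈ -1.9310e+9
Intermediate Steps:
p = 41592/7 (p = -3 + (⅐)*41613 = -3 + 41613/7 = 41592/7 ≈ 5941.7)
(23507 + p)*((-21199 - 1*(-660)) - 45031) = (23507 + 41592/7)*((-21199 - 1*(-660)) - 45031) = 206141*((-21199 + 660) - 45031)/7 = 206141*(-20539 - 45031)/7 = (206141/7)*(-65570) = -13516665370/7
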